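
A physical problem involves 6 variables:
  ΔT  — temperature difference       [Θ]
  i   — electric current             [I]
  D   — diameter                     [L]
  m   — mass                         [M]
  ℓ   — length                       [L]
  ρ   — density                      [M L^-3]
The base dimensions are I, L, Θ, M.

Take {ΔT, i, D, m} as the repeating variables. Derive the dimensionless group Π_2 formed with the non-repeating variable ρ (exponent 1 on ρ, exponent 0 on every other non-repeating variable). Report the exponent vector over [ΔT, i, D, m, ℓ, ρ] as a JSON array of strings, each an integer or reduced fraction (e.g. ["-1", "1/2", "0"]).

Dimensional matrix (I×L×Θ×M by ΔT×i×D×m×ℓ×ρ):
  I: [ 0  1  0  0  0  0]
  L: [ 0  0  1  0  1 -3]
  Θ: [ 1  0  0  0  0  0]
  M: [ 0  0  0  1  0  1]
Echelon form has 4 nonzero rows (pivots: ΔT,i,D,m)
Repeat: ΔT,i,D,m; free: ℓ,ρ
RREF:
  r0: [   1    0    0    0    0    0]
  r1: [   0    1    0    0    0    0]
  r2: [   0    0    1    0    1   -3]
  r3: [   0    0    0    1    0    1]
Fix exponent of ρ at 1, ℓ at 0; solve each RREF row for its pivot's exponent:
  r0: exp(ΔT) + (0)·1 = 0 ⇒ exp(ΔT) = 0
  r1: exp(i) + (0)·1 = 0 ⇒ exp(i) = 0
  r2: exp(D) + (-3)·1 = 0 ⇒ exp(D) = 3
  r3: exp(m) + (1)·1 = 0 ⇒ exp(m) = -1
Π_2 = D^3 · m^-1 · ρ

["0", "0", "3", "-1", "0", "1"]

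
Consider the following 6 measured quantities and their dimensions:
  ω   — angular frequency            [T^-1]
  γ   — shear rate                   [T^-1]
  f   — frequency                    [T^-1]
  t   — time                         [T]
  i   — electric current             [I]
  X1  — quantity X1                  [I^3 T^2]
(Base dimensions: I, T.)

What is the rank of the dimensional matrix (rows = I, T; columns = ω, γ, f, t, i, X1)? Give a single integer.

2

Dimensional matrix (I×T by ω×γ×f×t×i×X1):
  I: [ 0  0  0  0  1  3]
  T: [-1 -1 -1  1  0  2]
Echelon form has 2 nonzero rows (pivots: ω,i)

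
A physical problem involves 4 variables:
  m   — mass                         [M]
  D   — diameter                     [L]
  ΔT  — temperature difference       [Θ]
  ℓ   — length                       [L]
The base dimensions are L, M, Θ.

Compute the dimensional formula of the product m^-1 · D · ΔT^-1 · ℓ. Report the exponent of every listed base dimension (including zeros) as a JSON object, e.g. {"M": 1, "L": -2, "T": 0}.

Dimensional matrix (L×M×Θ by m×D×ΔT×ℓ):
  L: [ 0  1  0  1]
  M: [ 1  0  0  0]
  Θ: [ 0  0  1  0]
  [L]: (-1)·0+(1)·1+(-1)·0+(1)·1 = 2
  [M]: (-1)·1+(1)·0+(-1)·0+(1)·0 = -1
  [Θ]: (-1)·0+(1)·0+(-1)·1+(1)·0 = -1
⇒ L^2 M^-1 Θ^-1

{"L": 2, "M": -1, "Θ": -1}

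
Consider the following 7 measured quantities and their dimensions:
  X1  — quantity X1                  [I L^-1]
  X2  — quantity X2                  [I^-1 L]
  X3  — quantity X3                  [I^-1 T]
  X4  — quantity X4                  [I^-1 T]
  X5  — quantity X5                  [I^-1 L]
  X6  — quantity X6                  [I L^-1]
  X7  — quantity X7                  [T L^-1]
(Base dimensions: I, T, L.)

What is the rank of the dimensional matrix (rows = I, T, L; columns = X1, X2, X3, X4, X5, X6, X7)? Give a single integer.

2

Write exponents as rows I,T,L / cols X1,X2,X3,X4,X5,X6,X7:
  I: [ 1 -1 -1 -1 -1  1  0]
  T: [ 0  0  1  1  0  0  1]
  L: [-1  1  0  0  1 -1 -1]
Echelon form has 2 nonzero rows (pivots: X1,X3)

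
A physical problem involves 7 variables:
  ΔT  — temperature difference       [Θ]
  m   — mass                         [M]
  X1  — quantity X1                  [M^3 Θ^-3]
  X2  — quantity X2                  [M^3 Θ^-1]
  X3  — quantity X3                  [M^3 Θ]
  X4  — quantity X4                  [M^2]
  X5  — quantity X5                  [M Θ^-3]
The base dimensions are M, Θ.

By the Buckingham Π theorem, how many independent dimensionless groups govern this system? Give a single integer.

Exponent matrix [M,Θ] × [ΔT,m,X1,X2,X3,X4,X5]:
  M: [ 0  1  3  3  3  2  1]
  Θ: [ 1  0 -3 -1  1  0 -3]
Echelon form has 2 nonzero rows (pivots: ΔT,m)
n=7, r=2 ⇒ 5 dimensionless groups

5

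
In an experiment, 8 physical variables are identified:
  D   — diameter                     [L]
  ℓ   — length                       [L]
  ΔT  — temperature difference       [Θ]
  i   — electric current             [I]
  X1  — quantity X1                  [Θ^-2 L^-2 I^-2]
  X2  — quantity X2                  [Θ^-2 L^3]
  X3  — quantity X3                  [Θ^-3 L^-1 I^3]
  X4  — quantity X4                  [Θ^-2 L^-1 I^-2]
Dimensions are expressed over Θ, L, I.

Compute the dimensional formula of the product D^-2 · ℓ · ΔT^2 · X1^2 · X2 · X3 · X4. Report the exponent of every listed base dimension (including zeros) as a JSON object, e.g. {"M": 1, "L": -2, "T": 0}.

Exponent matrix [Θ,L,I] × [D,ℓ,ΔT,i,X1,X2,X3,X4]:
  Θ: [ 0  0  1  0 -2 -2 -3 -2]
  L: [ 1  1  0  0 -2  3 -1 -1]
  I: [ 0  0  0  1 -2  0  3 -2]
  [Θ]: (-2)·0+(1)·0+(2)·1+(2)·-2+(1)·-2+(1)·-3+(1)·-2 = -9
  [L]: (-2)·1+(1)·1+(2)·0+(2)·-2+(1)·3+(1)·-1+(1)·-1 = -4
  [I]: (-2)·0+(1)·0+(2)·0+(2)·-2+(1)·0+(1)·3+(1)·-2 = -3
⇒ Θ^-9 L^-4 I^-3

{"Θ": -9, "L": -4, "I": -3}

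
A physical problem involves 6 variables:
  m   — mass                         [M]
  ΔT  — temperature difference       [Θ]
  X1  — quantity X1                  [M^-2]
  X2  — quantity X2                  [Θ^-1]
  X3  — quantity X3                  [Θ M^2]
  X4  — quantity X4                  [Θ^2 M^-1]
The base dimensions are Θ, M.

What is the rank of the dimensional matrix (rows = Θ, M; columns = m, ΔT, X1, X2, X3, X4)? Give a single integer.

Dimensional matrix (Θ×M by m×ΔT×X1×X2×X3×X4):
  Θ: [ 0  1  0 -1  1  2]
  M: [ 1  0 -2  0  2 -1]
RREF → pivots at {m,ΔT} ⇒ r = 2

2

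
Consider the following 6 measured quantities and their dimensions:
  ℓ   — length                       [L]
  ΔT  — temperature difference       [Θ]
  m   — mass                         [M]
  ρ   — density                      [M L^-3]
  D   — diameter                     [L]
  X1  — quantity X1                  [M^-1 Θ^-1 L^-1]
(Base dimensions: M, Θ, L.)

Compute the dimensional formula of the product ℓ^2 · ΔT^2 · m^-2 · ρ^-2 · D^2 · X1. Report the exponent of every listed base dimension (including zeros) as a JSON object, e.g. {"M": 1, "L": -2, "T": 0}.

{"M": -5, "Θ": 1, "L": 9}

Write exponents as rows M,Θ,L / cols ℓ,ΔT,m,ρ,D,X1:
  M: [ 0  0  1  1  0 -1]
  Θ: [ 0  1  0  0  0 -1]
  L: [ 1  0  0 -3  1 -1]
  [M]: (2)·0+(2)·0+(-2)·1+(-2)·1+(2)·0+(1)·-1 = -5
  [Θ]: (2)·0+(2)·1+(-2)·0+(-2)·0+(2)·0+(1)·-1 = 1
  [L]: (2)·1+(2)·0+(-2)·0+(-2)·-3+(2)·1+(1)·-1 = 9
⇒ M^-5 Θ L^9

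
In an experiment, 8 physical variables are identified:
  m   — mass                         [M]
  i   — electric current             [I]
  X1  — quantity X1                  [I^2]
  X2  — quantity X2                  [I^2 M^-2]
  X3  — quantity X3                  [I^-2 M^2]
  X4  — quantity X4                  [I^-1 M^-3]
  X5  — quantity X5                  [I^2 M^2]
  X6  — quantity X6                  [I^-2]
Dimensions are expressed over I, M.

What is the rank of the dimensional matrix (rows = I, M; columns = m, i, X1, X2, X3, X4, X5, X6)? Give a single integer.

2

Dimensional matrix (I×M by m×i×X1×X2×X3×X4×X5×X6):
  I: [ 0  1  2  2 -2 -1  2 -2]
  M: [ 1  0  0 -2  2 -3  2  0]
RREF → pivots at {m,i} ⇒ r = 2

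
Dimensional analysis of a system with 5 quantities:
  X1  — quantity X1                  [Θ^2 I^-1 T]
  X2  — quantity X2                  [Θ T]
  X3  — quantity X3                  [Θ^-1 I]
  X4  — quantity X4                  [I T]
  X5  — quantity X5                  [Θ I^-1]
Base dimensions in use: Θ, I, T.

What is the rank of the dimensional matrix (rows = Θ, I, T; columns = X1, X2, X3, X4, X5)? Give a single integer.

Dimensional matrix (Θ×I×T by X1×X2×X3×X4×X5):
  Θ: [ 2  1 -1  0  1]
  I: [-1  0  1  1 -1]
  T: [ 1  1  0  1  0]
RREF → pivots at {X1,X2} ⇒ r = 2

2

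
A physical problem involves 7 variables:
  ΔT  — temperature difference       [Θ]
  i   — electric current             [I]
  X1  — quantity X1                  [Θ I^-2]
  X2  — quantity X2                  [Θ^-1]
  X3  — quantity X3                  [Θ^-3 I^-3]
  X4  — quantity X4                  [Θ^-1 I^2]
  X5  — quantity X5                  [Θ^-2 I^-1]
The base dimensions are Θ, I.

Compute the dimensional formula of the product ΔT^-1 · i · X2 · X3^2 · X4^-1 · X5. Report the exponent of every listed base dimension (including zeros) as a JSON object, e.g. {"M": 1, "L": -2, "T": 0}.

{"Θ": -9, "I": -8}

Write exponents as rows Θ,I / cols ΔT,i,X1,X2,X3,X4,X5:
  Θ: [ 1  0  1 -1 -3 -1 -2]
  I: [ 0  1 -2  0 -3  2 -1]
  [Θ]: (-1)·1+(1)·0+(1)·-1+(2)·-3+(-1)·-1+(1)·-2 = -9
  [I]: (-1)·0+(1)·1+(1)·0+(2)·-3+(-1)·2+(1)·-1 = -8
⇒ Θ^-9 I^-8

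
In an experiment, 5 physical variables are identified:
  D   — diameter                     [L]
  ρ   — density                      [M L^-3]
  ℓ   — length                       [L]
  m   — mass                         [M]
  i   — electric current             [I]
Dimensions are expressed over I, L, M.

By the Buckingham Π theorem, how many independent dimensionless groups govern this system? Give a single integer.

Dimensional matrix (I×L×M by D×ρ×ℓ×m×i):
  I: [ 0  0  0  0  1]
  L: [ 1 -3  1  0  0]
  M: [ 0  1  0  1  0]
Row reduction gives pivot columns D,ρ,i; rank = 3
Π count = n − r = 5 − 3 = 2

2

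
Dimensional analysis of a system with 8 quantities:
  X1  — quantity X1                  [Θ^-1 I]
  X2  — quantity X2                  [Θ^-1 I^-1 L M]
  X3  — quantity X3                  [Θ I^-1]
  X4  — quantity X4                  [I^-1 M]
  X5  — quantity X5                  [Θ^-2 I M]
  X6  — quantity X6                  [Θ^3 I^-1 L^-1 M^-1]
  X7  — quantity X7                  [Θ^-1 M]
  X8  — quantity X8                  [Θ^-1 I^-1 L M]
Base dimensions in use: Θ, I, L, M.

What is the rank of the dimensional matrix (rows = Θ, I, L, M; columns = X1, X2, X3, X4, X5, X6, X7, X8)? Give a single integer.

3

Exponent matrix [Θ,I,L,M] × [X1,X2,X3,X4,X5,X6,X7,X8]:
  Θ: [-1 -1  1  0 -2  3 -1 -1]
  I: [ 1 -1 -1 -1  1 -1  0 -1]
  L: [ 0  1  0  0  0 -1  0  1]
  M: [ 0  1  0  1  1 -1  1  1]
Row reduction gives pivot columns X1,X2,X4; rank = 3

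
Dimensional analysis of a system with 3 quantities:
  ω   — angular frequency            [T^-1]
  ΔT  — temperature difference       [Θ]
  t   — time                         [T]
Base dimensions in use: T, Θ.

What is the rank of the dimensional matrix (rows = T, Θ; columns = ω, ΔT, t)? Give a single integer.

2

Exponent matrix [T,Θ] × [ω,ΔT,t]:
  T: [-1  0  1]
  Θ: [ 0  1  0]
Echelon form has 2 nonzero rows (pivots: ω,ΔT)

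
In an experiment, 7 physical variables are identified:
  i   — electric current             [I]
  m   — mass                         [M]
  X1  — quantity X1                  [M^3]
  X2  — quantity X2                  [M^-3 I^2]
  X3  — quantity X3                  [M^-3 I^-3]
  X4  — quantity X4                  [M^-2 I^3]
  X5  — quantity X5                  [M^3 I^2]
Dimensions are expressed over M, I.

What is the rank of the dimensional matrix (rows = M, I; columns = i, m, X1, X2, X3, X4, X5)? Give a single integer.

Exponent matrix [M,I] × [i,m,X1,X2,X3,X4,X5]:
  M: [ 0  1  3 -3 -3 -2  3]
  I: [ 1  0  0  2 -3  3  2]
Echelon form has 2 nonzero rows (pivots: i,m)

2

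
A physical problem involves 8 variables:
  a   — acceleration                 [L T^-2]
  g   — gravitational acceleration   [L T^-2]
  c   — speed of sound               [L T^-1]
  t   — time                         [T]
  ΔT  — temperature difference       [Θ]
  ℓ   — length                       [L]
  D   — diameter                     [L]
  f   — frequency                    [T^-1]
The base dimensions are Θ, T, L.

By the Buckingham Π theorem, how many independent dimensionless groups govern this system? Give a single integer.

5

Write exponents as rows Θ,T,L / cols a,g,c,t,ΔT,ℓ,D,f:
  Θ: [ 0  0  0  0  1  0  0  0]
  T: [-2 -2 -1  1  0  0  0 -1]
  L: [ 1  1  1  0  0  1  1  0]
Row reduction gives pivot columns a,c,ΔT; rank = 3
n=8, r=3 ⇒ 5 dimensionless groups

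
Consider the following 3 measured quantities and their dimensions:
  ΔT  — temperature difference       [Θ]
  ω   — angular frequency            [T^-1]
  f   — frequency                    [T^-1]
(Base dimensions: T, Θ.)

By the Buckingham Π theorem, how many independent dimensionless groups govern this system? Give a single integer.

Exponent matrix [T,Θ] × [ΔT,ω,f]:
  T: [ 0 -1 -1]
  Θ: [ 1  0  0]
RREF → pivots at {ΔT,ω} ⇒ r = 2
3 vars − rank 2 = 1 Π group

1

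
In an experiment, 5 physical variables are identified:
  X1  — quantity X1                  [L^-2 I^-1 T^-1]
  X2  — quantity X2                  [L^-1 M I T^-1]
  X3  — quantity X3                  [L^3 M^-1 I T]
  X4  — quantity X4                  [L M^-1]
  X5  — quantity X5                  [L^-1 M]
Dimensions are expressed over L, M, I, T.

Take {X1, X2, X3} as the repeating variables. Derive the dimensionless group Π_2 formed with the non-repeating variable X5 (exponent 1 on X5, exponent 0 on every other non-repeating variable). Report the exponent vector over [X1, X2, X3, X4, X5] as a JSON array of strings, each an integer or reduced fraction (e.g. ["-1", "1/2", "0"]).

["1", "0", "1", "0", "1"]

Write exponents as rows L,M,I,T / cols X1,X2,X3,X4,X5:
  L: [-2 -1  3  1 -1]
  M: [ 0  1 -1 -1  1]
  I: [-1  1  1  0  0]
  T: [-1 -1  1  0  0]
Row reduction gives pivot columns X1,X2,X3; rank = 3
Repeat: X1,X2,X3; free: X4,X5
RREF:
  r0: [   1    0    0    1   -1]
  r1: [   0    1    0    0    0]
  r2: [   0    0    1    1   -1]
  r3: [   0    0    0    0    0]
Fix exponent of X5 at 1, X4 at 0; solve each RREF row for its pivot's exponent:
  r0: exp(X1) + (-1)·1 = 0 ⇒ exp(X1) = 1
  r1: exp(X2) + (0)·1 = 0 ⇒ exp(X2) = 0
  r2: exp(X3) + (-1)·1 = 0 ⇒ exp(X3) = 1
Π_2 = X1 · X3 · X5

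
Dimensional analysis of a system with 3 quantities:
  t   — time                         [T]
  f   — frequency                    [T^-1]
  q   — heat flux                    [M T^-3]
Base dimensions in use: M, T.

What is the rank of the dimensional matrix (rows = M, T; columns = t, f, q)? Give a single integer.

2

Exponent matrix [M,T] × [t,f,q]:
  M: [ 0  0  1]
  T: [ 1 -1 -3]
Row reduction gives pivot columns t,q; rank = 2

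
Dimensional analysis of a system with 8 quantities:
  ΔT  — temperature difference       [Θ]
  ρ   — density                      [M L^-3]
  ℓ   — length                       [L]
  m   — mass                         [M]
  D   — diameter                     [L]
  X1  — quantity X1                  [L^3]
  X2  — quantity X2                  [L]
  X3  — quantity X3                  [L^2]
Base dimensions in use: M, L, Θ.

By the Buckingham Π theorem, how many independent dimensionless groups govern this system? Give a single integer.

5

Exponent matrix [M,L,Θ] × [ΔT,ρ,ℓ,m,D,X1,X2,X3]:
  M: [ 0  1  0  1  0  0  0  0]
  L: [ 0 -3  1  0  1  3  1  2]
  Θ: [ 1  0  0  0  0  0  0  0]
RREF → pivots at {ΔT,ρ,ℓ} ⇒ r = 3
8 vars − rank 3 = 5 Π groups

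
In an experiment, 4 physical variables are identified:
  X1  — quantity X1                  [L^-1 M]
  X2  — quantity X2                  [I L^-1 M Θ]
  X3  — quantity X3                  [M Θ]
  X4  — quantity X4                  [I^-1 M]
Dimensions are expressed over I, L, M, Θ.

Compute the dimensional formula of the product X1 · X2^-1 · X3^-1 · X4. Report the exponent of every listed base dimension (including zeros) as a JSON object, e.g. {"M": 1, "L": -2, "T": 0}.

Exponent matrix [I,L,M,Θ] × [X1,X2,X3,X4]:
  I: [ 0  1  0 -1]
  L: [-1 -1  0  0]
  M: [ 1  1  1  1]
  Θ: [ 0  1  1  0]
  [I]: (1)·0+(-1)·1+(-1)·0+(1)·-1 = -2
  [L]: (1)·-1+(-1)·-1+(-1)·0+(1)·0 = 0
  [M]: (1)·1+(-1)·1+(-1)·1+(1)·1 = 0
  [Θ]: (1)·0+(-1)·1+(-1)·1+(1)·0 = -2
⇒ I^-2 Θ^-2

{"I": -2, "L": 0, "M": 0, "Θ": -2}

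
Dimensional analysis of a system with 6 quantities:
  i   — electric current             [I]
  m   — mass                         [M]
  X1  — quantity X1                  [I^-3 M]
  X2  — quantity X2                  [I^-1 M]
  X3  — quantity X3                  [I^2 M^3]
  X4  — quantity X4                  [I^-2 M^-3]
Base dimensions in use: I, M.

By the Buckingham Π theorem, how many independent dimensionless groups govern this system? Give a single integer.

4

Dimensional matrix (I×M by i×m×X1×X2×X3×X4):
  I: [ 1  0 -3 -1  2 -2]
  M: [ 0  1  1  1  3 -3]
Echelon form has 2 nonzero rows (pivots: i,m)
6 vars − rank 2 = 4 Π groups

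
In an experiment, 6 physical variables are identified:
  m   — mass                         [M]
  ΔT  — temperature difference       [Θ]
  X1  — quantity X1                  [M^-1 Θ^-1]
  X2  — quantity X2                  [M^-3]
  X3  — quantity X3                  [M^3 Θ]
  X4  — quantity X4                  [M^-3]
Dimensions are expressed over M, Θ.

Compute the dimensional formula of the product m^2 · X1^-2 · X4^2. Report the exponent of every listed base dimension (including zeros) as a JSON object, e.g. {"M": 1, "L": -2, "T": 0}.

{"M": -2, "Θ": 2}

Write exponents as rows M,Θ / cols m,ΔT,X1,X2,X3,X4:
  M: [ 1  0 -1 -3  3 -3]
  Θ: [ 0  1 -1  0  1  0]
  [M]: (2)·1+(-2)·-1+(2)·-3 = -2
  [Θ]: (2)·0+(-2)·-1+(2)·0 = 2
⇒ M^-2 Θ^2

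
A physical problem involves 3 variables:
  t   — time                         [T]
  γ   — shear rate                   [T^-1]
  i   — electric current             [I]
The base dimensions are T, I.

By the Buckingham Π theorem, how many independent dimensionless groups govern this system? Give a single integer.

1

Write exponents as rows T,I / cols t,γ,i:
  T: [ 1 -1  0]
  I: [ 0  0  1]
Row reduction gives pivot columns t,i; rank = 2
3 vars − rank 2 = 1 Π group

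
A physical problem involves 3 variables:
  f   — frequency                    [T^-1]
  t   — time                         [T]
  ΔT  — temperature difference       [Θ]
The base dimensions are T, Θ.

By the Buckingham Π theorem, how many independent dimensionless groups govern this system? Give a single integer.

1

Write exponents as rows T,Θ / cols f,t,ΔT:
  T: [-1  1  0]
  Θ: [ 0  0  1]
Row reduction gives pivot columns f,ΔT; rank = 2
n=3, r=2 ⇒ 1 dimensionless group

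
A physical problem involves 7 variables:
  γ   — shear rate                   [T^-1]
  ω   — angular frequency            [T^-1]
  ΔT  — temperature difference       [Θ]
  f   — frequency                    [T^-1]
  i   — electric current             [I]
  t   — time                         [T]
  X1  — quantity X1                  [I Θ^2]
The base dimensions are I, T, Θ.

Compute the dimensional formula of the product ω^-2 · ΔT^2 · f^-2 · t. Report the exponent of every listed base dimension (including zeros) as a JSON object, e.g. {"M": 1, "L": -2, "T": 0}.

{"I": 0, "T": 5, "Θ": 2}

Dimensional matrix (I×T×Θ by γ×ω×ΔT×f×i×t×X1):
  I: [ 0  0  0  0  1  0  1]
  T: [-1 -1  0 -1  0  1  0]
  Θ: [ 0  0  1  0  0  0  2]
  [I]: (-2)·0+(2)·0+(-2)·0+(1)·0 = 0
  [T]: (-2)·-1+(2)·0+(-2)·-1+(1)·1 = 5
  [Θ]: (-2)·0+(2)·1+(-2)·0+(1)·0 = 2
⇒ T^5 Θ^2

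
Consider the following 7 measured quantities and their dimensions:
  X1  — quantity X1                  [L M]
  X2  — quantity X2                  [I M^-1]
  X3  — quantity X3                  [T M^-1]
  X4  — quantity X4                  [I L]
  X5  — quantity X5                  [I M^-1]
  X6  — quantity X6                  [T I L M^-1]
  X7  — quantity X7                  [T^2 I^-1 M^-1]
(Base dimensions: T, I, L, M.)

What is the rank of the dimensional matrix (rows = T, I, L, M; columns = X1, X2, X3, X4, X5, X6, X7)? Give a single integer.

3

Dimensional matrix (T×I×L×M by X1×X2×X3×X4×X5×X6×X7):
  T: [ 0  0  1  0  0  1  2]
  I: [ 0  1  0  1  1  1 -1]
  L: [ 1  0  0  1  0  1  0]
  M: [ 1 -1 -1  0 -1 -1 -1]
Echelon form has 3 nonzero rows (pivots: X1,X2,X3)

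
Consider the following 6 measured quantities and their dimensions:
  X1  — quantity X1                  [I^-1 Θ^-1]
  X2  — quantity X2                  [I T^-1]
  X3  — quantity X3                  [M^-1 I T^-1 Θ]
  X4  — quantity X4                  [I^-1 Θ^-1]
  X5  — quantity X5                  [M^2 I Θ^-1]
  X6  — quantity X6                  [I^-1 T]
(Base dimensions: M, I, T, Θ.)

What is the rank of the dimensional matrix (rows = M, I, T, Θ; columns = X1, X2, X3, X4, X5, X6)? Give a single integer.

Dimensional matrix (M×I×T×Θ by X1×X2×X3×X4×X5×X6):
  M: [ 0  0 -1  0  2  0]
  I: [-1  1  1 -1  1 -1]
  T: [ 0 -1 -1  0  0  1]
  Θ: [-1  0  1 -1 -1  0]
RREF → pivots at {X1,X2,X3} ⇒ r = 3

3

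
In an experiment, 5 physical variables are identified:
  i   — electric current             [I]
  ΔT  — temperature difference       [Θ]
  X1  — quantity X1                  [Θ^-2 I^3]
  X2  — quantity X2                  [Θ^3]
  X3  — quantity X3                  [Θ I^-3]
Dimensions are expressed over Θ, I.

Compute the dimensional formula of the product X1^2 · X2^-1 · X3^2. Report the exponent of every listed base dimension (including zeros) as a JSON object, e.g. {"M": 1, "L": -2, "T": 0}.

Exponent matrix [Θ,I] × [i,ΔT,X1,X2,X3]:
  Θ: [ 0  1 -2  3  1]
  I: [ 1  0  3  0 -3]
  [Θ]: (2)·-2+(-1)·3+(2)·1 = -5
  [I]: (2)·3+(-1)·0+(2)·-3 = 0
⇒ Θ^-5

{"Θ": -5, "I": 0}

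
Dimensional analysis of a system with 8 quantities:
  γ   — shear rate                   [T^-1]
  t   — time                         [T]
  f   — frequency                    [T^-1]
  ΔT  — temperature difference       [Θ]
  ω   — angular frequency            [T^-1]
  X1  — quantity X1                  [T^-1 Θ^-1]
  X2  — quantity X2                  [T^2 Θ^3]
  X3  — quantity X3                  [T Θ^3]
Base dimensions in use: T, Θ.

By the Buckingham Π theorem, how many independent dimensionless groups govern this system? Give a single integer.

Exponent matrix [T,Θ] × [γ,t,f,ΔT,ω,X1,X2,X3]:
  T: [-1  1 -1  0 -1 -1  2  1]
  Θ: [ 0  0  0  1  0 -1  3  3]
Row reduction gives pivot columns γ,ΔT; rank = 2
n=8, r=2 ⇒ 6 dimensionless groups

6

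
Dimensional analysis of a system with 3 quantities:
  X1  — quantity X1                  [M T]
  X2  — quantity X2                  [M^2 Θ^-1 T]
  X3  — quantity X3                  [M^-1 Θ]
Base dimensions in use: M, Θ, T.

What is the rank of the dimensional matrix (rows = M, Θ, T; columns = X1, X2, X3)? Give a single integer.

2

Exponent matrix [M,Θ,T] × [X1,X2,X3]:
  M: [ 1  2 -1]
  Θ: [ 0 -1  1]
  T: [ 1  1  0]
Row reduction gives pivot columns X1,X2; rank = 2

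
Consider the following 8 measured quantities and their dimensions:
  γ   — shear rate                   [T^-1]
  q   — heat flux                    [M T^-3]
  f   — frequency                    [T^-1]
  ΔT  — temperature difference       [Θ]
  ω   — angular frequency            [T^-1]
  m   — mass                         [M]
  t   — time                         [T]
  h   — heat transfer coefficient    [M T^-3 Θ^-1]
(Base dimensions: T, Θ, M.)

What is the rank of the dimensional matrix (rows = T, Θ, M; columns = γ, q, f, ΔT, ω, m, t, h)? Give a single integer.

3

Write exponents as rows T,Θ,M / cols γ,q,f,ΔT,ω,m,t,h:
  T: [-1 -3 -1  0 -1  0  1 -3]
  Θ: [ 0  0  0  1  0  0  0 -1]
  M: [ 0  1  0  0  0  1  0  1]
RREF → pivots at {γ,q,ΔT} ⇒ r = 3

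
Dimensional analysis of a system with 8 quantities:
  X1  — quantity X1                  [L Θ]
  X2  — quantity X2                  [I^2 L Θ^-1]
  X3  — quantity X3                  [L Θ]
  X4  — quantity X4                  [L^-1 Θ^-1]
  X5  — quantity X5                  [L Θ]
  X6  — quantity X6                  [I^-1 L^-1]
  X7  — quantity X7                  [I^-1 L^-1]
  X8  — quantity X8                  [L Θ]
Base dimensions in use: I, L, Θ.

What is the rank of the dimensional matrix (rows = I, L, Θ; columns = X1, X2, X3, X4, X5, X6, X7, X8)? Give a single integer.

Dimensional matrix (I×L×Θ by X1×X2×X3×X4×X5×X6×X7×X8):
  I: [ 0  2  0  0  0 -1 -1  0]
  L: [ 1  1  1 -1  1 -1 -1  1]
  Θ: [ 1 -1  1 -1  1  0  0  1]
RREF → pivots at {X1,X2} ⇒ r = 2

2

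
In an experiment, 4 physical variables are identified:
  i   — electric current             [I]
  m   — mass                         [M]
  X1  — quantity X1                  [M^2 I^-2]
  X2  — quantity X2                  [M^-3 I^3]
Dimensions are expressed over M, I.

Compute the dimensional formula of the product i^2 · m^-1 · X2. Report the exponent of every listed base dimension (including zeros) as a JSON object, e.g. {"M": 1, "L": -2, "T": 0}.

{"M": -4, "I": 5}

Dimensional matrix (M×I by i×m×X1×X2):
  M: [ 0  1  2 -3]
  I: [ 1  0 -2  3]
  [M]: (2)·0+(-1)·1+(1)·-3 = -4
  [I]: (2)·1+(-1)·0+(1)·3 = 5
⇒ M^-4 I^5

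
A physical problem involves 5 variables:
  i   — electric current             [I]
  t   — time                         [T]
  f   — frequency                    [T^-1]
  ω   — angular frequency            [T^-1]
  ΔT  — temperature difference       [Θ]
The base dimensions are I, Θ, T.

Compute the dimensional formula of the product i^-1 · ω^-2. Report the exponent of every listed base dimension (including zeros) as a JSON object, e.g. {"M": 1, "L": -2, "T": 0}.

Exponent matrix [I,Θ,T] × [i,t,f,ω,ΔT]:
  I: [ 1  0  0  0  0]
  Θ: [ 0  0  0  0  1]
  T: [ 0  1 -1 -1  0]
  [I]: (-1)·1+(-2)·0 = -1
  [Θ]: (-1)·0+(-2)·0 = 0
  [T]: (-1)·0+(-2)·-1 = 2
⇒ I^-1 T^2

{"I": -1, "Θ": 0, "T": 2}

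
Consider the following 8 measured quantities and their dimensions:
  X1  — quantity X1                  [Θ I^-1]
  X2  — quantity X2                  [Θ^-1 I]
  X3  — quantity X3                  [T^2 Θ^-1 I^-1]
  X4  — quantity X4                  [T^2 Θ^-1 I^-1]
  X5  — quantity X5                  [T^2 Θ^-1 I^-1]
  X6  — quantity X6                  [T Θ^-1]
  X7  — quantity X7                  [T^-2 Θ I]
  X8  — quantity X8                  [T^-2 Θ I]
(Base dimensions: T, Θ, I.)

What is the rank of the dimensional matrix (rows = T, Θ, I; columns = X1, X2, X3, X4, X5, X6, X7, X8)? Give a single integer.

Write exponents as rows T,Θ,I / cols X1,X2,X3,X4,X5,X6,X7,X8:
  T: [ 0  0  2  2  2  1 -2 -2]
  Θ: [ 1 -1 -1 -1 -1 -1  1  1]
  I: [-1  1 -1 -1 -1  0  1  1]
Echelon form has 2 nonzero rows (pivots: X1,X3)

2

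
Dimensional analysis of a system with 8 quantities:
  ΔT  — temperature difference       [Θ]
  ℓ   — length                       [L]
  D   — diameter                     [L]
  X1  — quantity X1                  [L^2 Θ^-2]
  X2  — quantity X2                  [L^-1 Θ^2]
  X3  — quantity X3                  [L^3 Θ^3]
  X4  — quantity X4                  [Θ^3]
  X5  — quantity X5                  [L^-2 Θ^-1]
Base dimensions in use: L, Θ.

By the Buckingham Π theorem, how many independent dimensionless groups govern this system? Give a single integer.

Write exponents as rows L,Θ / cols ΔT,ℓ,D,X1,X2,X3,X4,X5:
  L: [ 0  1  1  2 -1  3  0 -2]
  Θ: [ 1  0  0 -2  2  3  3 -1]
Echelon form has 2 nonzero rows (pivots: ΔT,ℓ)
n=8, r=2 ⇒ 6 dimensionless groups

6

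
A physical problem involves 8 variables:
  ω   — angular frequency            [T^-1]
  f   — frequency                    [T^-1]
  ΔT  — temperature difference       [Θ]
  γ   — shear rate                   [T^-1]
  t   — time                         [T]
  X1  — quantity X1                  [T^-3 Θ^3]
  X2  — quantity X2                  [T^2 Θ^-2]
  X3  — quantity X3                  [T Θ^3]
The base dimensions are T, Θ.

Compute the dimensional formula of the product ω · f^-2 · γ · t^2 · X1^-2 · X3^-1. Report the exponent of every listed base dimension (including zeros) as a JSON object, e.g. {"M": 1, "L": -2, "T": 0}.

{"T": 7, "Θ": -9}

Write exponents as rows T,Θ / cols ω,f,ΔT,γ,t,X1,X2,X3:
  T: [-1 -1  0 -1  1 -3  2  1]
  Θ: [ 0  0  1  0  0  3 -2  3]
  [T]: (1)·-1+(-2)·-1+(1)·-1+(2)·1+(-2)·-3+(-1)·1 = 7
  [Θ]: (1)·0+(-2)·0+(1)·0+(2)·0+(-2)·3+(-1)·3 = -9
⇒ T^7 Θ^-9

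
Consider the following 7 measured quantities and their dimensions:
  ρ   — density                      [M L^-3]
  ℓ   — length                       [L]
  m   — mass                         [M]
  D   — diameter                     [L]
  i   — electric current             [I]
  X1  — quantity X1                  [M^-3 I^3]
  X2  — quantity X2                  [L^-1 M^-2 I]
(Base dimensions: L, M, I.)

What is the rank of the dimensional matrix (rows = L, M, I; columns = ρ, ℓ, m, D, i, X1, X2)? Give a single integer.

Exponent matrix [L,M,I] × [ρ,ℓ,m,D,i,X1,X2]:
  L: [-3  1  0  1  0  0 -1]
  M: [ 1  0  1  0  0 -3 -2]
  I: [ 0  0  0  0  1  3  1]
RREF → pivots at {ρ,ℓ,i} ⇒ r = 3

3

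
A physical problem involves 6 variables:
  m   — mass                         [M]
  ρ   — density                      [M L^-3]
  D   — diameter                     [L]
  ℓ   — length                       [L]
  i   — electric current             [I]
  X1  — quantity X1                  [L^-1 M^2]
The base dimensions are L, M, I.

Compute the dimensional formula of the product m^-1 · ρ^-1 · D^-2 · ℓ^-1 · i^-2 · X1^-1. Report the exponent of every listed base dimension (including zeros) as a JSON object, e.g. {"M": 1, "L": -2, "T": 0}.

{"L": 1, "M": -4, "I": -2}

Dimensional matrix (L×M×I by m×ρ×D×ℓ×i×X1):
  L: [ 0 -3  1  1  0 -1]
  M: [ 1  1  0  0  0  2]
  I: [ 0  0  0  0  1  0]
  [L]: (-1)·0+(-1)·-3+(-2)·1+(-1)·1+(-2)·0+(-1)·-1 = 1
  [M]: (-1)·1+(-1)·1+(-2)·0+(-1)·0+(-2)·0+(-1)·2 = -4
  [I]: (-1)·0+(-1)·0+(-2)·0+(-1)·0+(-2)·1+(-1)·0 = -2
⇒ L M^-4 I^-2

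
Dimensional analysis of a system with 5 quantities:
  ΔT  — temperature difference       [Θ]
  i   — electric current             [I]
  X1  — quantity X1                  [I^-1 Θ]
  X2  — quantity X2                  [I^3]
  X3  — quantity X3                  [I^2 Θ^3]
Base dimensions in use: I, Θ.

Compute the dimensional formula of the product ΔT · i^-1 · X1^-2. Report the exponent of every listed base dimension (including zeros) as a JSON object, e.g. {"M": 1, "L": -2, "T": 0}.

Dimensional matrix (I×Θ by ΔT×i×X1×X2×X3):
  I: [ 0  1 -1  3  2]
  Θ: [ 1  0  1  0  3]
  [I]: (1)·0+(-1)·1+(-2)·-1 = 1
  [Θ]: (1)·1+(-1)·0+(-2)·1 = -1
⇒ I Θ^-1

{"I": 1, "Θ": -1}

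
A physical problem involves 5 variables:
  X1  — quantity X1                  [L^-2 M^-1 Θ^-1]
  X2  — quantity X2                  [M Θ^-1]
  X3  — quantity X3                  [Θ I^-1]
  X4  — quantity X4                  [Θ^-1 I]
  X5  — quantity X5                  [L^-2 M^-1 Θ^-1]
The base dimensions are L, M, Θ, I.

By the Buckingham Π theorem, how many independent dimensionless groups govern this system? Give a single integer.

Dimensional matrix (L×M×Θ×I by X1×X2×X3×X4×X5):
  L: [-2  0  0  0 -2]
  M: [-1  1  0  0 -1]
  Θ: [-1 -1  1 -1 -1]
  I: [ 0  0 -1  1  0]
Row reduction gives pivot columns X1,X2,X3; rank = 3
n=5, r=3 ⇒ 2 dimensionless groups

2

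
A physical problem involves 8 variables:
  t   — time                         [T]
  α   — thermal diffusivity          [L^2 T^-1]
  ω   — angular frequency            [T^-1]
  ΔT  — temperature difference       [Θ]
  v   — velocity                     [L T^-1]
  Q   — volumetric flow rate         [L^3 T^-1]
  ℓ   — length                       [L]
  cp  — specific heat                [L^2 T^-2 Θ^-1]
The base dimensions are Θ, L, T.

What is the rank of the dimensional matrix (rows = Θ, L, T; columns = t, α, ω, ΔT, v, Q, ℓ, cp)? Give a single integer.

3

Dimensional matrix (Θ×L×T by t×α×ω×ΔT×v×Q×ℓ×cp):
  Θ: [ 0  0  0  1  0  0  0 -1]
  L: [ 0  2  0  0  1  3  1  2]
  T: [ 1 -1 -1  0 -1 -1  0 -2]
Echelon form has 3 nonzero rows (pivots: t,α,ΔT)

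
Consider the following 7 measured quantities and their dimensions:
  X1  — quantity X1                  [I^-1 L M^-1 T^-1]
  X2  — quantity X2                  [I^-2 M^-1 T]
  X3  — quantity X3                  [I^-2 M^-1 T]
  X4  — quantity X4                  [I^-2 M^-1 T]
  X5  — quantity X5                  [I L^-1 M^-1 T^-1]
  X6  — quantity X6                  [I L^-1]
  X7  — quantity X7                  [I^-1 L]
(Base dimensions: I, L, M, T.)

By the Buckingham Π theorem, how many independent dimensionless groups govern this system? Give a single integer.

Exponent matrix [I,L,M,T] × [X1,X2,X3,X4,X5,X6,X7]:
  I: [-1 -2 -2 -2  1  1 -1]
  L: [ 1  0  0  0 -1 -1  1]
  M: [-1 -1 -1 -1 -1  0  0]
  T: [-1  1  1  1 -1  0  0]
RREF → pivots at {X1,X2,X5} ⇒ r = 3
7 vars − rank 3 = 4 Π groups

4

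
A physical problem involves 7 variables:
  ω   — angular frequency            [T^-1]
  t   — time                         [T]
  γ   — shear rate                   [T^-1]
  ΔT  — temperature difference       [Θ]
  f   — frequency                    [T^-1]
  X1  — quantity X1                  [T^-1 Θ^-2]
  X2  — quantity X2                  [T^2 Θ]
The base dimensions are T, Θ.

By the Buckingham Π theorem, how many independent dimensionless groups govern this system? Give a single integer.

Dimensional matrix (T×Θ by ω×t×γ×ΔT×f×X1×X2):
  T: [-1  1 -1  0 -1 -1  2]
  Θ: [ 0  0  0  1  0 -2  1]
Row reduction gives pivot columns ω,ΔT; rank = 2
n=7, r=2 ⇒ 5 dimensionless groups

5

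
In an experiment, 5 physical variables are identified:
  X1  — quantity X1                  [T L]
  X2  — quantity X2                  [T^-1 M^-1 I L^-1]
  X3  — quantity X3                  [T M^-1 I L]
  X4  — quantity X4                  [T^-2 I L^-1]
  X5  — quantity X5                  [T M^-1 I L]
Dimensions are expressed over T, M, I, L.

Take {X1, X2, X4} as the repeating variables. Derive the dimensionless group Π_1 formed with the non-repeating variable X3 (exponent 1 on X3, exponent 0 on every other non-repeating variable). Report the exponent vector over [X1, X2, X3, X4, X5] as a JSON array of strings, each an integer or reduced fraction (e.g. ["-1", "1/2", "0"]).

["-2", "-1", "1", "0", "0"]

Dimensional matrix (T×M×I×L by X1×X2×X3×X4×X5):
  T: [ 1 -1  1 -2  1]
  M: [ 0 -1 -1  0 -1]
  I: [ 0  1  1  1  1]
  L: [ 1 -1  1 -1  1]
Echelon form has 3 nonzero rows (pivots: X1,X2,X4)
Repeat: X1,X2,X4; free: X3,X5
RREF:
  r0: [   1    0    2    0    2]
  r1: [   0    1    1    0    1]
  r2: [   0    0    0    1    0]
  r3: [   0    0    0    0    0]
Fix exponent of X3 at 1, X5 at 0; solve each RREF row for its pivot's exponent:
  r0: exp(X1) + (2)·1 = 0 ⇒ exp(X1) = -2
  r1: exp(X2) + (1)·1 = 0 ⇒ exp(X2) = -1
  r2: exp(X4) + (0)·1 = 0 ⇒ exp(X4) = 0
Π_1 = X1^-2 · X2^-1 · X3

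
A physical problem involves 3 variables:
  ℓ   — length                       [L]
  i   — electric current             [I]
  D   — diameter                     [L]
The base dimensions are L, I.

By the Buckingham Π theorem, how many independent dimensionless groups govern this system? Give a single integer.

Dimensional matrix (L×I by ℓ×i×D):
  L: [ 1  0  1]
  I: [ 0  1  0]
Echelon form has 2 nonzero rows (pivots: ℓ,i)
3 vars − rank 2 = 1 Π group

1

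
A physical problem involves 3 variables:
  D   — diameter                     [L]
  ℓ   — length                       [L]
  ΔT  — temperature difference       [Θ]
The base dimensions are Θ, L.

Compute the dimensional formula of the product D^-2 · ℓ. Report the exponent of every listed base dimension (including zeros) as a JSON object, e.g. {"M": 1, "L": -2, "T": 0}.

{"Θ": 0, "L": -1}

Dimensional matrix (Θ×L by D×ℓ×ΔT):
  Θ: [ 0  0  1]
  L: [ 1  1  0]
  [Θ]: (-2)·0+(1)·0 = 0
  [L]: (-2)·1+(1)·1 = -1
⇒ L^-1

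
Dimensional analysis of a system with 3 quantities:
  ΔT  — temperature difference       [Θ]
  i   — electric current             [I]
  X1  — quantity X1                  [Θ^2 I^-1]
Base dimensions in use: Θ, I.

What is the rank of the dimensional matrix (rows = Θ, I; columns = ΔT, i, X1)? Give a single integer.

Write exponents as rows Θ,I / cols ΔT,i,X1:
  Θ: [ 1  0  2]
  I: [ 0  1 -1]
RREF → pivots at {ΔT,i} ⇒ r = 2

2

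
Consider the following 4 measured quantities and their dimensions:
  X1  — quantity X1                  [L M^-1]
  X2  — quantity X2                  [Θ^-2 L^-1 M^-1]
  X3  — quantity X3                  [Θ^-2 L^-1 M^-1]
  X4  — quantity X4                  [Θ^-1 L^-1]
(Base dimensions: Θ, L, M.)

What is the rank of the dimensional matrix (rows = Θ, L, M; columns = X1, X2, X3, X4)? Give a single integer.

2

Write exponents as rows Θ,L,M / cols X1,X2,X3,X4:
  Θ: [ 0 -2 -2 -1]
  L: [ 1 -1 -1 -1]
  M: [-1 -1 -1  0]
RREF → pivots at {X1,X2} ⇒ r = 2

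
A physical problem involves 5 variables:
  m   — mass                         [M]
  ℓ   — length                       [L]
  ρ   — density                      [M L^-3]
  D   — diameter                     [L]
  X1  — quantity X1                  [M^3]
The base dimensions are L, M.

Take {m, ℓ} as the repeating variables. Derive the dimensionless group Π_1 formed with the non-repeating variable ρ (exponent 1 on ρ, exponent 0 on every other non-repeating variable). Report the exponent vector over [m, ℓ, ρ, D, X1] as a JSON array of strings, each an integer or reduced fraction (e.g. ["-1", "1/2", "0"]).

Write exponents as rows L,M / cols m,ℓ,ρ,D,X1:
  L: [ 0  1 -3  1  0]
  M: [ 1  0  1  0  3]
RREF → pivots at {m,ℓ} ⇒ r = 2
Pivot set = {m,ℓ}, free = {ρ,D,X1}
RREF:
  r0: [   1    0    1    0    3]
  r1: [   0    1   -3    1    0]
Fix exponent of ρ at 1, D at 0, X1 at 0; solve each RREF row for its pivot's exponent:
  r0: exp(m) + (1)·1 = 0 ⇒ exp(m) = -1
  r1: exp(ℓ) + (-3)·1 = 0 ⇒ exp(ℓ) = 3
Π_1 = m^-1 · ℓ^3 · ρ

["-1", "3", "1", "0", "0"]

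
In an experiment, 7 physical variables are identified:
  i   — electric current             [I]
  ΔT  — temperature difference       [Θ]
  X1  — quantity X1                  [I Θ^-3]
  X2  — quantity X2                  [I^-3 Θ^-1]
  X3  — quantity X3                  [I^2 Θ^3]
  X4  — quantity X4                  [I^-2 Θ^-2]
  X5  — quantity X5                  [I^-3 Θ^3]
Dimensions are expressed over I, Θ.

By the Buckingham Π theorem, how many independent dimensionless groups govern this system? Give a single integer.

5

Dimensional matrix (I×Θ by i×ΔT×X1×X2×X3×X4×X5):
  I: [ 1  0  1 -3  2 -2 -3]
  Θ: [ 0  1 -3 -1  3 -2  3]
Row reduction gives pivot columns i,ΔT; rank = 2
7 vars − rank 2 = 5 Π groups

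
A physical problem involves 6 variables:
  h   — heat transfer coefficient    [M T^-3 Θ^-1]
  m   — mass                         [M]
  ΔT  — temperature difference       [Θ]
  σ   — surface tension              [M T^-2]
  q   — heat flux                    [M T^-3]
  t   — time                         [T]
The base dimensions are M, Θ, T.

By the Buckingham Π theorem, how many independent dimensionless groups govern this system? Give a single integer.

3

Exponent matrix [M,Θ,T] × [h,m,ΔT,σ,q,t]:
  M: [ 1  1  0  1  1  0]
  Θ: [-1  0  1  0  0  0]
  T: [-3  0  0 -2 -3  1]
RREF → pivots at {h,m,ΔT} ⇒ r = 3
n=6, r=3 ⇒ 3 dimensionless groups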